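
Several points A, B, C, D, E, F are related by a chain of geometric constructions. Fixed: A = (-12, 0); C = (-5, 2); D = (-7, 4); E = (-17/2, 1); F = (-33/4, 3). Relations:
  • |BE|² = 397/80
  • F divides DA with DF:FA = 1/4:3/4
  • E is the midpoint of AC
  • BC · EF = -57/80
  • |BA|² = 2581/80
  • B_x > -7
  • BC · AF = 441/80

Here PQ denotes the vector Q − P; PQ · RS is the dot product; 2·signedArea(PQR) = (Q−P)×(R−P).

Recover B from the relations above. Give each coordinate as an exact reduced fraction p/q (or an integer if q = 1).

B = (-139/20, 13/5)

1. B_x = -139/20  [BC · EF = -57/80 ∩ BC · AF = 441/80]
2. B_y = 13/5  [BC · EF = -57/80 ∩ BC · AF = 441/80]
   → B = (-139/20, 13/5)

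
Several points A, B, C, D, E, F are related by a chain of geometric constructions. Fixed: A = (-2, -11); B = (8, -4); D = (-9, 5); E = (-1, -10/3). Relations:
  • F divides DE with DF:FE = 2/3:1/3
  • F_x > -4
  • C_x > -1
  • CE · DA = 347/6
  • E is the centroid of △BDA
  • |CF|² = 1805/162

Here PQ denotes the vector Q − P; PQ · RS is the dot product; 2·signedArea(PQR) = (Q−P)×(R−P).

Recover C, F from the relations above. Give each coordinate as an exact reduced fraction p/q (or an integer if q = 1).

C = (-1/2, 1/2)
F = (-11/3, -5/9)

1. F_x = -11/3  [F divides DE with DF:FE = 2/3:1/3]
2. F_y = -5/9  [F divides DE with DF:FE = 2/3:1/3]
   → F = (-11/3, -5/9)
3. C_x = -1/2  [line -7·x + 16·y + -23/2 = 0 ∩ |CF|² = 1805/162]
4. C_y = 1/2  [line -7·x + 16·y + -23/2 = 0 ∩ |CF|² = 1805/162]
   → C = (-1/2, 1/2)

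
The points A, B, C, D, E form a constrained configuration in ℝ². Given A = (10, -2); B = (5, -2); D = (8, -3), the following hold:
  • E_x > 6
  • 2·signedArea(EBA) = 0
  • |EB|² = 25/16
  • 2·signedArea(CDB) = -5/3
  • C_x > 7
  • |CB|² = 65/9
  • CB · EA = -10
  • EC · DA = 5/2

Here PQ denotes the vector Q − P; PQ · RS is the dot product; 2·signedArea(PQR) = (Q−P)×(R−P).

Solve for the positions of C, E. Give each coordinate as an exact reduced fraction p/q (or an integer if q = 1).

C = (23/3, -7/3)
E = (25/4, -2)

1. C_x = 23/3  [line -1·x + -3·y + 2/3 = 0 ∩ |CB|² = 65/9]
2. C_y = -7/3  [line -1·x + -3·y + 2/3 = 0 ∩ |CB|² = 65/9]
   → C = (23/3, -7/3)
3. E_x = 25/4  [CB · EA = -10 ∩ 2·signedArea(EBA) = 0]
4. E_y = -2  [CB · EA = -10 ∩ 2·signedArea(EBA) = 0]
   → E = (25/4, -2)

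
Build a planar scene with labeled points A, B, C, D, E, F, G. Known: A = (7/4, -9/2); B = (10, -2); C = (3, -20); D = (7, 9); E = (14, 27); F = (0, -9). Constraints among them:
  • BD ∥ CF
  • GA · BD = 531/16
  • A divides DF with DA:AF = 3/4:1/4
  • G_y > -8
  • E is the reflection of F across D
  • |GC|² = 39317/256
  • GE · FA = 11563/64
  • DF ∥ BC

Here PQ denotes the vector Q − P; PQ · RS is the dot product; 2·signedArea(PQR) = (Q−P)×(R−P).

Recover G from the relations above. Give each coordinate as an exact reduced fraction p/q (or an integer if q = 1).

G = (7/16, -63/8)

1. G_x = 7/16  [GA · BD = 531/16 ∩ GE · FA = 11563/64]
2. G_y = -63/8  [GA · BD = 531/16 ∩ GE · FA = 11563/64]
   → G = (7/16, -63/8)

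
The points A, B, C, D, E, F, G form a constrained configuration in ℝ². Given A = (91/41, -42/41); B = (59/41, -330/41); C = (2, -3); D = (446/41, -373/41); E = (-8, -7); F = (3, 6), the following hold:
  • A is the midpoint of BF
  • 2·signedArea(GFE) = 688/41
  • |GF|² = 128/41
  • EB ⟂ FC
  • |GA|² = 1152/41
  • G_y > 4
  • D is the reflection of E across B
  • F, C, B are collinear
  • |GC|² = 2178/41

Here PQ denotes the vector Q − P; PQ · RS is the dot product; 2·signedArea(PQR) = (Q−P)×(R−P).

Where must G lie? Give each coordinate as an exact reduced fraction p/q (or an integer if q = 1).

G = (115/41, 174/41)

1. G_x = 115/41  [line 13·x + -11·y + 419/41 = 0 ∩ |GA|² = 1152/41]
2. G_y = 174/41  [line 13·x + -11·y + 419/41 = 0 ∩ |GA|² = 1152/41]
   → G = (115/41, 174/41)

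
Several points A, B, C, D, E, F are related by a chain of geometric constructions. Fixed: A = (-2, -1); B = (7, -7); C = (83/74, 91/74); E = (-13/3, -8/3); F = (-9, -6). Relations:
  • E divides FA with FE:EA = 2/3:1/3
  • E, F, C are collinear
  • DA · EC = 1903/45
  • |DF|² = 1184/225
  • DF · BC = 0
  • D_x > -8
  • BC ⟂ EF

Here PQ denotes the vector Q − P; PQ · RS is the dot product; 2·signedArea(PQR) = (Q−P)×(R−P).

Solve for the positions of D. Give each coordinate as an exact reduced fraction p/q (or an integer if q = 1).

1. D_x = -107/15  [DF · BC = 0 ∩ DA · EC = 1903/45]
2. D_y = -14/3  [DF · BC = 0 ∩ DA · EC = 1903/45]
   → D = (-107/15, -14/3)

D = (-107/15, -14/3)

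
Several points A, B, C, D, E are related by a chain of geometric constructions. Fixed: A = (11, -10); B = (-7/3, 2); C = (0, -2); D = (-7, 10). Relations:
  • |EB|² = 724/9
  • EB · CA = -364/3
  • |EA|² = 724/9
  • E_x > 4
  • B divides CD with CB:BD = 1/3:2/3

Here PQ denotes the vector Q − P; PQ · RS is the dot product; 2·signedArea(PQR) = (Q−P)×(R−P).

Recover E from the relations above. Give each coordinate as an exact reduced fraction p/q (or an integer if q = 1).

E = (13/3, -4)

1. E_x = 13/3  [line -11·x + 8·y + 239/3 = 0 ∩ |EA|² = 724/9]
2. E_y = -4  [line -11·x + 8·y + 239/3 = 0 ∩ |EA|² = 724/9]
   → E = (13/3, -4)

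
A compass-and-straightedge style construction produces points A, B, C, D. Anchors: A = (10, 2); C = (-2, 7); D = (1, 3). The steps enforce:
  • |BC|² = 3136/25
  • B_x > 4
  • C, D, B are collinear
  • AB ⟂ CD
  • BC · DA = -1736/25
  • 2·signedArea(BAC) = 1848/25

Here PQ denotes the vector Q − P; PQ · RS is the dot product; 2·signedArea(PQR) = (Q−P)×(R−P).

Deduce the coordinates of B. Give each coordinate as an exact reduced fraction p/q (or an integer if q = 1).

1. B_x = 118/25  [C, D, B are collinear ∩ AB ⟂ CD]
2. B_y = -49/25  [C, D, B are collinear ∩ AB ⟂ CD]
   → B = (118/25, -49/25)

B = (118/25, -49/25)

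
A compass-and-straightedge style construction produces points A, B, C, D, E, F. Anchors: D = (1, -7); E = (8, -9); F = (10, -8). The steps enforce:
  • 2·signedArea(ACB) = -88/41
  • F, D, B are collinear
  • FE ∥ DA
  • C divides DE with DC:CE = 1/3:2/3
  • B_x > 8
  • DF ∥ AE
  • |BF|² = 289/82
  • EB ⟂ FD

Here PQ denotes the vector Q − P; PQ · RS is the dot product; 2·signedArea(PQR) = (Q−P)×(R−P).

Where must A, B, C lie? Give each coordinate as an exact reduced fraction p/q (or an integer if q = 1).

1. A_x = -1  [DF ∥ AE ∩ FE ∥ DA]
2. A_y = -8  [DF ∥ AE ∩ FE ∥ DA]
   → A = (-1, -8)
3. B_x = 667/82  [F, D, B are collinear ∩ EB ⟂ FD]
4. B_y = -639/82  [F, D, B are collinear ∩ EB ⟂ FD]
   → B = (667/82, -639/82)
5. C_x = 10/3  [C divides DE with DC:CE = 1/3:2/3]
6. C_y = -23/3  [C divides DE with DC:CE = 1/3:2/3]
   → C = (10/3, -23/3)

A = (-1, -8)
B = (667/82, -639/82)
C = (10/3, -23/3)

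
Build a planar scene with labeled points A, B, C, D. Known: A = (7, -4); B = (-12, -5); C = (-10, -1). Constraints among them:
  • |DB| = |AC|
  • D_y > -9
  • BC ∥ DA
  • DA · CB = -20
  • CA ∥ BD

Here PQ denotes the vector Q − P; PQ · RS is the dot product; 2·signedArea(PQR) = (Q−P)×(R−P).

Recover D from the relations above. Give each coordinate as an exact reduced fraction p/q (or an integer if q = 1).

D = (5, -8)

1. D_x = 5  [BC ∥ DA ∩ CA ∥ BD]
2. D_y = -8  [BC ∥ DA ∩ CA ∥ BD]
   → D = (5, -8)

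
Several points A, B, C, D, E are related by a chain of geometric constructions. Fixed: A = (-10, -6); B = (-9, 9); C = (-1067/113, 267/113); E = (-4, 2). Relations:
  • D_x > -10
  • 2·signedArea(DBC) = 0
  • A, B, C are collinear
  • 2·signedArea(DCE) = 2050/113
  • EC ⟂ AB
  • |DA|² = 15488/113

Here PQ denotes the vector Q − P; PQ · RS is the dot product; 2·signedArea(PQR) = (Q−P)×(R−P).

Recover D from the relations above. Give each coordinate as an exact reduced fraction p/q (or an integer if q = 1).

1. D_x = -1042/113  [2·signedArea(DBC) = 0 ∩ 2·signedArea(DCE) = 2050/113]
2. D_y = 642/113  [2·signedArea(DBC) = 0 ∩ 2·signedArea(DCE) = 2050/113]
   → D = (-1042/113, 642/113)

D = (-1042/113, 642/113)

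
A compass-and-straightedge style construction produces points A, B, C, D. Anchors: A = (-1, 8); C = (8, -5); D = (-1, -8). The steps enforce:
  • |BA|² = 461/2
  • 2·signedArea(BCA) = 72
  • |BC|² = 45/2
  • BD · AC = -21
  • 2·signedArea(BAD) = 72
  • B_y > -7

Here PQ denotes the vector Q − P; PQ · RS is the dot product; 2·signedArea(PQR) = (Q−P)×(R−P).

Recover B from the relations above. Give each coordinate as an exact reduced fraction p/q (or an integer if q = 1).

B = (7/2, -13/2)

1. B_x = 7/2  [2·signedArea(BAD) = 72 ∩ BD · AC = -21]
2. B_y = -13/2  [2·signedArea(BAD) = 72 ∩ BD · AC = -21]
   → B = (7/2, -13/2)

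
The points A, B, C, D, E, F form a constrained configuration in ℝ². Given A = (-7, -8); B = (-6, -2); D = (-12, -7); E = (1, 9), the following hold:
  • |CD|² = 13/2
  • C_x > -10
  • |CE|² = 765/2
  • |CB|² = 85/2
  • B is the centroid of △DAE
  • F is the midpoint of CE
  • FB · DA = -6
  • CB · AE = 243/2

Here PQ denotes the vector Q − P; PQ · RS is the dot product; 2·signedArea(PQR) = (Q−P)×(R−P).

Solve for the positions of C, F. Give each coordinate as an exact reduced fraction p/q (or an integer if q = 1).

C = (-19/2, -15/2)
F = (-17/4, 3/4)

1. C_x = -19/2  [line -8·x + -17·y + -407/2 = 0 ∩ |CD|² = 13/2]
2. C_y = -15/2  [line -8·x + -17·y + -407/2 = 0 ∩ |CD|² = 13/2]
   → C = (-19/2, -15/2)
3. F_x = -17/4  [F is the midpoint of CE]
4. F_y = 3/4  [F is the midpoint of CE]
   → F = (-17/4, 3/4)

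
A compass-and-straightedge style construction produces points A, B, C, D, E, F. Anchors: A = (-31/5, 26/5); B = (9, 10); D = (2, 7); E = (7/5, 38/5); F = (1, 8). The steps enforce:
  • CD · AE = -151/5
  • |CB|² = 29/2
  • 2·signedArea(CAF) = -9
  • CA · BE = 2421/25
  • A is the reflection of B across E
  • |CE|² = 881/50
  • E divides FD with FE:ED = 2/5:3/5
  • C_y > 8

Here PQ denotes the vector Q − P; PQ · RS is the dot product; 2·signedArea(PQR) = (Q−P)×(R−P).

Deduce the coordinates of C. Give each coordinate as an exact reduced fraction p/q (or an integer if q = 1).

C = (11/2, 17/2)

1. C_x = 11/2  [CA · BE = 2421/25 ∩ 2·signedArea(CAF) = -9]
2. C_y = 17/2  [CA · BE = 2421/25 ∩ 2·signedArea(CAF) = -9]
   → C = (11/2, 17/2)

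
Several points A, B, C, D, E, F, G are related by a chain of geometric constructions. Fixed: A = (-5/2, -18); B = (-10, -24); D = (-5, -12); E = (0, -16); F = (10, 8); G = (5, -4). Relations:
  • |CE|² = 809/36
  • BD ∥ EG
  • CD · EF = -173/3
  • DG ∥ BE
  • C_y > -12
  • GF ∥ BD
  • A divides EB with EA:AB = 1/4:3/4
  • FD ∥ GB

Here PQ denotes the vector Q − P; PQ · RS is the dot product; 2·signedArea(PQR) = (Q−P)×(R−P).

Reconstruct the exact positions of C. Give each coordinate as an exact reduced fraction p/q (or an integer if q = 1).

C = (-5/6, -34/3)

1. C_x = -5/6  [line -10·x + -24·y + -841/3 = 0 ∩ |CE|² = 809/36]
2. C_y = -34/3  [line -10·x + -24·y + -841/3 = 0 ∩ |CE|² = 809/36]
   → C = (-5/6, -34/3)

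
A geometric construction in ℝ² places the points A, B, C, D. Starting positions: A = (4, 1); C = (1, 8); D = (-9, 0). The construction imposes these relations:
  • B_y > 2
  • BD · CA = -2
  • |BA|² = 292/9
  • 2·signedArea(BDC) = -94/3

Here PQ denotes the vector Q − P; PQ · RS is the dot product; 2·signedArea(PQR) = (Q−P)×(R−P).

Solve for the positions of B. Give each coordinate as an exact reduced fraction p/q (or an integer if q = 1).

B = (-4/3, 3)

1. B_x = -4/3  [BD · CA = -2 ∩ 2·signedArea(BDC) = -94/3]
2. B_y = 3  [BD · CA = -2 ∩ 2·signedArea(BDC) = -94/3]
   → B = (-4/3, 3)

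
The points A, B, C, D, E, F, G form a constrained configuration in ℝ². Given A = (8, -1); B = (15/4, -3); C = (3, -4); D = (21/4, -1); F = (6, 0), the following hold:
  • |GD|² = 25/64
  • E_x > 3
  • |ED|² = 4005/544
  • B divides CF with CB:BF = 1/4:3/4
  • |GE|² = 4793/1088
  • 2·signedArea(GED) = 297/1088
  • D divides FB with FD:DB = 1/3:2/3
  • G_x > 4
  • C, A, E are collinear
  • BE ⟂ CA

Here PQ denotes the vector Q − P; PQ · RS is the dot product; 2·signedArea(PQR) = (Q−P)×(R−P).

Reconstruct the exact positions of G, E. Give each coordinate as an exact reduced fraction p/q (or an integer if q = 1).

E = (543/136, -463/136)
G = (39/8, -3/2)

1. E_x = 543/136  [C, A, E are collinear ∩ BE ⟂ CA]
2. E_y = -463/136  [C, A, E are collinear ∩ BE ⟂ CA]
   → E = (543/136, -463/136)
3. G_x = 39/8  [line -327/136·x + 171/136·y + 14805/1088 = 0 ∩ |GE|² = 4793/1088]
4. G_y = -3/2  [line -327/136·x + 171/136·y + 14805/1088 = 0 ∩ |GE|² = 4793/1088]
   → G = (39/8, -3/2)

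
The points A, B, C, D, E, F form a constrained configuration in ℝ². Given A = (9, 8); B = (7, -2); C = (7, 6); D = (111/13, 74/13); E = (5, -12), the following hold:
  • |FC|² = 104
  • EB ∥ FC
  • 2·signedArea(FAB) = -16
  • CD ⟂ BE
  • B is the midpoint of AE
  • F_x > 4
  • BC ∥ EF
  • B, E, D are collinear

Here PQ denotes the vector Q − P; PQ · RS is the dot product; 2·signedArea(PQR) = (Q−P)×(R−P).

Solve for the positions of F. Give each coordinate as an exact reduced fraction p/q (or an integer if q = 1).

F = (5, -4)

1. F_x = 5  [EB ∥ FC ∩ BC ∥ EF]
2. F_y = -4  [EB ∥ FC ∩ BC ∥ EF]
   → F = (5, -4)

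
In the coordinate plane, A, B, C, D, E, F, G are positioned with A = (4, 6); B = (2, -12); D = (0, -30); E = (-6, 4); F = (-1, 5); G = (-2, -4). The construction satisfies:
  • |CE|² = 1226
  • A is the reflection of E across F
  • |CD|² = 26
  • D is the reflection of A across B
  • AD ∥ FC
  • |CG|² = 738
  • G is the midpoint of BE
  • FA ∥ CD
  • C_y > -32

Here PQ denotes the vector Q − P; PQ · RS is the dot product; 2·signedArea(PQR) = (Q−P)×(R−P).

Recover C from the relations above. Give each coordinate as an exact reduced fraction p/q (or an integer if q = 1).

1. C_x = -5  [FA ∥ CD ∩ AD ∥ FC]
2. C_y = -31  [FA ∥ CD ∩ AD ∥ FC]
   → C = (-5, -31)

C = (-5, -31)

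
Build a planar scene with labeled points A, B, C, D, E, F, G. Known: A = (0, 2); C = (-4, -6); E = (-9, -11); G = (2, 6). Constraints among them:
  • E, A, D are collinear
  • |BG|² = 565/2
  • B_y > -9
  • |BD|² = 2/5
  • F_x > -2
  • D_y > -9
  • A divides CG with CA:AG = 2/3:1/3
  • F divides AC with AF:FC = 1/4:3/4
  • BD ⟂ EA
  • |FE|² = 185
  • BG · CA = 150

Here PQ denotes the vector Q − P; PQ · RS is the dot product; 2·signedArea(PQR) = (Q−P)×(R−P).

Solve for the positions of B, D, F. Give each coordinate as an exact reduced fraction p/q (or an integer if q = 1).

B = (-13/2, -17/2)
D = (-351/50, -407/50)
F = (-1, 0)

1. B_x = -13/2  [line -4·x + -8·y + -94 = 0 ∩ |BG|² = 565/2]
2. B_y = -17/2  [line -4·x + -8·y + -94 = 0 ∩ |BG|² = 565/2]
   → B = (-13/2, -17/2)
3. D_x = -351/50  [E, A, D are collinear ∩ BD ⟂ EA]
4. D_y = -407/50  [E, A, D are collinear ∩ BD ⟂ EA]
   → D = (-351/50, -407/50)
5. F_x = -1  [F divides AC with AF:FC = 1/4:3/4]
6. F_y = 0  [F divides AC with AF:FC = 1/4:3/4]
   → F = (-1, 0)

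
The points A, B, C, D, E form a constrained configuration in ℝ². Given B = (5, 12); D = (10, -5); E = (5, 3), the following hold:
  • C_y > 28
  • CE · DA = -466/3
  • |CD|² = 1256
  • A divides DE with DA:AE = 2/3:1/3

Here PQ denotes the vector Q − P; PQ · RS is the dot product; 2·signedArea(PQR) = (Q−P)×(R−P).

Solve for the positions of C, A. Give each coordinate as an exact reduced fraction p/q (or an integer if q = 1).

1. A_x = 20/3  [A divides DE with DA:AE = 2/3:1/3]
2. A_y = 1/3  [A divides DE with DA:AE = 2/3:1/3]
   → A = (20/3, 1/3)
3. C_x = 0  [line 10/3·x + -16/3·y + 464/3 = 0 ∩ |CD|² = 1256]
4. C_y = 29  [line 10/3·x + -16/3·y + 464/3 = 0 ∩ |CD|² = 1256]
   → C = (0, 29)

A = (20/3, 1/3)
C = (0, 29)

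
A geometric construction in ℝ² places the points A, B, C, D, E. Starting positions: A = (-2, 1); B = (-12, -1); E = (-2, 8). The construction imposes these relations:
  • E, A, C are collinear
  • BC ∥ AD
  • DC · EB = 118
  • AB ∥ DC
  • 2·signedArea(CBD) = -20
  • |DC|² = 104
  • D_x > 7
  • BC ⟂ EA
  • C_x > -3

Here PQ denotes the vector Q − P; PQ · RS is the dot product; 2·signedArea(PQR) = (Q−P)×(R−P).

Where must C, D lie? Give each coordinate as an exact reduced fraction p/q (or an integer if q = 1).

1. C_x = -2  [E, A, C are collinear ∩ BC ⟂ EA]
2. C_y = -1  [E, A, C are collinear ∩ BC ⟂ EA]
   → C = (-2, -1)
3. D_x = 8  [AB ∥ DC ∩ BC ∥ AD]
4. D_y = 1  [AB ∥ DC ∩ BC ∥ AD]
   → D = (8, 1)

C = (-2, -1)
D = (8, 1)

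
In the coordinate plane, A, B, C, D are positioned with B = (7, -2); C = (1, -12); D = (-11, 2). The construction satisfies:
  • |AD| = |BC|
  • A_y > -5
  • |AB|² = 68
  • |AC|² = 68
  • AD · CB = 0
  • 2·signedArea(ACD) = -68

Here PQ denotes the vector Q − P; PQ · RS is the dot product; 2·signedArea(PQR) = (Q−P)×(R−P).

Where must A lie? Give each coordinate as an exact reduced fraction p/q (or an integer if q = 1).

1. A_x = -1  [AD · CB = 0 ∩ 2·signedArea(ACD) = -68]
2. A_y = -4  [AD · CB = 0 ∩ 2·signedArea(ACD) = -68]
   → A = (-1, -4)

A = (-1, -4)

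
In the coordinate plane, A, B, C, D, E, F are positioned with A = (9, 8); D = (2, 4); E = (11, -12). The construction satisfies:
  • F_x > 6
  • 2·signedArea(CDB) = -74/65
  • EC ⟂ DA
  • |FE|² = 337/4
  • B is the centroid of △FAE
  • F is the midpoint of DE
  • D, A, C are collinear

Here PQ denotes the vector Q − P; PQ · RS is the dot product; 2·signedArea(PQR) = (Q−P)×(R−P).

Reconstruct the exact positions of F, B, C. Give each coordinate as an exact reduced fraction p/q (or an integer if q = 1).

B = (53/6, -8/3)
C = (123/65, 256/65)
F = (13/2, -4)

1. F_x = 13/2  [F is the midpoint of DE]
2. F_y = -4  [F is the midpoint of DE]
   → F = (13/2, -4)
3. B_x = 53/6  [B is the centroid of △FAE]
4. B_y = -8/3  [B is the centroid of △FAE]
   → B = (53/6, -8/3)
5. C_x = 123/65  [D, A, C are collinear ∩ EC ⟂ DA]
6. C_y = 256/65  [D, A, C are collinear ∩ EC ⟂ DA]
   → C = (123/65, 256/65)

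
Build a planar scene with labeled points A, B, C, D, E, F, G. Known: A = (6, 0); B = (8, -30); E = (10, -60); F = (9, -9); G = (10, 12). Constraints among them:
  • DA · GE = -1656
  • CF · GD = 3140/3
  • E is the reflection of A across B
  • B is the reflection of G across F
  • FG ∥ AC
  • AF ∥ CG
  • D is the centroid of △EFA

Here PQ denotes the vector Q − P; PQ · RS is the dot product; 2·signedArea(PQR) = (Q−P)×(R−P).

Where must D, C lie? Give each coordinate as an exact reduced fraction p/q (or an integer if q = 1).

1. D_x = 25/3  [D is the centroid of △EFA]
2. D_y = -23  [D is the centroid of △EFA]
   → D = (25/3, -23)
3. C_x = 7  [AF ∥ CG ∩ FG ∥ AC]
4. C_y = 21  [AF ∥ CG ∩ FG ∥ AC]
   → C = (7, 21)

C = (7, 21)
D = (25/3, -23)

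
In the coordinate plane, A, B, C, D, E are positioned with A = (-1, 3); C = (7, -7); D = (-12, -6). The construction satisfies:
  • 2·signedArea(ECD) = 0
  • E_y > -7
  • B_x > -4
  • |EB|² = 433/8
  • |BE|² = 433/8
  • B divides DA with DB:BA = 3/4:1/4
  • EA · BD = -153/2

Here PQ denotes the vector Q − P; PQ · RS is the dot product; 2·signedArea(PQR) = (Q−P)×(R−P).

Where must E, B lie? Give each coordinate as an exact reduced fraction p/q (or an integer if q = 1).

1. B_x = -15/4  [B divides DA with DB:BA = 3/4:1/4]
2. B_y = 3/4  [B divides DA with DB:BA = 3/4:1/4]
   → B = (-15/4, 3/4)
3. E_x = -5/2  [2·signedArea(ECD) = 0 ∩ EA · BD = -153/2]
4. E_y = -13/2  [2·signedArea(ECD) = 0 ∩ EA · BD = -153/2]
   → E = (-5/2, -13/2)

B = (-15/4, 3/4)
E = (-5/2, -13/2)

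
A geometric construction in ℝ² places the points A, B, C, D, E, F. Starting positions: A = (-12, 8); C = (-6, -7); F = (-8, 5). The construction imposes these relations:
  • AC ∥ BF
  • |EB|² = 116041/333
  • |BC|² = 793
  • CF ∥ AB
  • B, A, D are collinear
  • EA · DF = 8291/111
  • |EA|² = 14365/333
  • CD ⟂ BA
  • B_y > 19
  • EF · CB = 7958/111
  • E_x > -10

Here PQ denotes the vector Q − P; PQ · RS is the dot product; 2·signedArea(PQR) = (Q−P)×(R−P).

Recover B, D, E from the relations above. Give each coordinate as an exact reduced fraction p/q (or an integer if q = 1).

B = (-14, 20)
D = (-348/37, -280/37)
E = (-1088/111, 67/37)

1. B_x = -14  [AC ∥ BF ∩ CF ∥ AB]
2. B_y = 20  [AC ∥ BF ∩ CF ∥ AB]
   → B = (-14, 20)
3. D_x = -348/37  [B, A, D are collinear ∩ CD ⟂ BA]
4. D_y = -280/37  [B, A, D are collinear ∩ CD ⟂ BA]
   → D = (-348/37, -280/37)
5. E_x = -1088/111  [EF · CB = 7958/111 ∩ EA · DF = 8291/111]
6. E_y = 67/37  [EF · CB = 7958/111 ∩ EA · DF = 8291/111]
   → E = (-1088/111, 67/37)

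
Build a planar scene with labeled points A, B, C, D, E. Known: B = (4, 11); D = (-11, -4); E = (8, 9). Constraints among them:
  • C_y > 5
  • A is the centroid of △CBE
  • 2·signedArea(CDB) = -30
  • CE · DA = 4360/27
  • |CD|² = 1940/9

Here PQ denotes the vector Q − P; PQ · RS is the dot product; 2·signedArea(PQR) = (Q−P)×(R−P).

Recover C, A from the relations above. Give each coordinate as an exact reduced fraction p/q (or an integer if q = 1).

A = (37/9, 76/9)
C = (1/3, 16/3)

1. C_x = 1/3  [line -15·x + 15·y + -75 = 0 ∩ |CD|² = 1940/9]
2. C_y = 16/3  [line -15·x + 15·y + -75 = 0 ∩ |CD|² = 1940/9]
   → C = (1/3, 16/3)
3. A_x = 37/9  [CE · DA = 4360/27 ∩ A is the centroid of △CBE]
4. A_y = 76/9  [CE · DA = 4360/27 ∩ A is the centroid of △CBE]
   → A = (37/9, 76/9)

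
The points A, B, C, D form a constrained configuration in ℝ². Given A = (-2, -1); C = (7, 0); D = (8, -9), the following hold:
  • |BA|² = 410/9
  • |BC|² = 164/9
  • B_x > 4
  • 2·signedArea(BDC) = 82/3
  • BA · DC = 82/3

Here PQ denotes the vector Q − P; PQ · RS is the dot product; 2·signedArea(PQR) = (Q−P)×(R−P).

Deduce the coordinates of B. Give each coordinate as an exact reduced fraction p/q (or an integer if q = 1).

1. B_x = 13/3  [BA · DC = 82/3 ∩ 2·signedArea(BDC) = 82/3]
2. B_y = -10/3  [BA · DC = 82/3 ∩ 2·signedArea(BDC) = 82/3]
   → B = (13/3, -10/3)

B = (13/3, -10/3)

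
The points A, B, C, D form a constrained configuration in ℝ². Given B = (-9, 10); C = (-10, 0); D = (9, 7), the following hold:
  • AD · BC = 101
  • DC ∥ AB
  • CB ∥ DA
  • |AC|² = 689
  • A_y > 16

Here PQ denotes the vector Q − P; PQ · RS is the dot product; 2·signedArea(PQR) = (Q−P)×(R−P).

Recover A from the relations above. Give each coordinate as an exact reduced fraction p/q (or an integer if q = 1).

A = (10, 17)

1. A_x = 10  [DC ∥ AB ∩ CB ∥ DA]
2. A_y = 17  [DC ∥ AB ∩ CB ∥ DA]
   → A = (10, 17)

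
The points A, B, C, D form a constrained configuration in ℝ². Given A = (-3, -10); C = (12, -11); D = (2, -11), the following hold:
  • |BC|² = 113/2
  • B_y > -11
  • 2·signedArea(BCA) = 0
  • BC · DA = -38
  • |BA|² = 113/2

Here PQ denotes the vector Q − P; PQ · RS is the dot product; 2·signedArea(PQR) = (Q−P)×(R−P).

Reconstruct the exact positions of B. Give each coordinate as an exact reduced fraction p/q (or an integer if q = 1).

1. B_x = 9/2  [2·signedArea(BCA) = 0 ∩ BC · DA = -38]
2. B_y = -21/2  [2·signedArea(BCA) = 0 ∩ BC · DA = -38]
   → B = (9/2, -21/2)

B = (9/2, -21/2)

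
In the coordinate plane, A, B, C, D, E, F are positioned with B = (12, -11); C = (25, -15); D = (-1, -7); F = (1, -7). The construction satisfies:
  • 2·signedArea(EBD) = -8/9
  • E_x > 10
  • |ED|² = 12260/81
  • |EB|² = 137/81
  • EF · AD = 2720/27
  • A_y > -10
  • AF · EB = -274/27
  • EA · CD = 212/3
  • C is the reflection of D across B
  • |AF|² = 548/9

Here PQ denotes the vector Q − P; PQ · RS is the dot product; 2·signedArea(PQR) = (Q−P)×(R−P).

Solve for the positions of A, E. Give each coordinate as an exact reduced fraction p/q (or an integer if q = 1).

A = (25/3, -29/3)
E = (97/9, -95/9)

1. E_x = 97/9  [line -4·x + -13·y + -847/9 = 0 ∩ |ED|² = 12260/81]
2. E_y = -95/9  [line -4·x + -13·y + -847/9 = 0 ∩ |ED|² = 12260/81]
   → E = (97/9, -95/9)
3. A_x = 25/3  [AF · EB = -274/27 ∩ EA · CD = 212/3]
4. A_y = -29/3  [AF · EB = -274/27 ∩ EA · CD = 212/3]
   → A = (25/3, -29/3)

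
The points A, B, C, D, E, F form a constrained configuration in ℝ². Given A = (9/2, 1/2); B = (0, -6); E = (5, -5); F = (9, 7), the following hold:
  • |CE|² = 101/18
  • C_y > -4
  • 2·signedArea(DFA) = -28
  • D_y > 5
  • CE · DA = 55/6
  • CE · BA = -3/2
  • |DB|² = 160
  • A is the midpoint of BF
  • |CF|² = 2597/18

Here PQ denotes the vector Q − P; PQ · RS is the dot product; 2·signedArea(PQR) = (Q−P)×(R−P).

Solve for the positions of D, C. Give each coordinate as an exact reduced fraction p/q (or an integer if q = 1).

C = (19/6, -7/2)
D = (4, 6)

1. D_x = 4  [line 13/2·x + -9/2·y + 1 = 0 ∩ |DB|² = 160]
2. D_y = 6  [line 13/2·x + -9/2·y + 1 = 0 ∩ |DB|² = 160]
   → D = (4, 6)
3. C_x = 19/6  [CE · BA = -3/2 ∩ CE · DA = 55/6]
4. C_y = -7/2  [CE · BA = -3/2 ∩ CE · DA = 55/6]
   → C = (19/6, -7/2)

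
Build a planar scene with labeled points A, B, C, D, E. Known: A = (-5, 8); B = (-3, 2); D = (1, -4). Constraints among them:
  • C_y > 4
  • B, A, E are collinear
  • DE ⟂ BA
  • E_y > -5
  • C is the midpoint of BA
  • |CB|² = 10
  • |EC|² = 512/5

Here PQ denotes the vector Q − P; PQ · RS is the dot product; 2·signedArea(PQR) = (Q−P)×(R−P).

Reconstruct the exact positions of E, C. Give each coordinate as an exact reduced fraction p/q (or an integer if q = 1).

C = (-4, 5)
E = (-4/5, -23/5)

1. E_x = -4/5  [B, A, E are collinear ∩ DE ⟂ BA]
2. E_y = -23/5  [B, A, E are collinear ∩ DE ⟂ BA]
   → E = (-4/5, -23/5)
3. C_x = -4  [C is the midpoint of BA]
4. C_y = 5  [C is the midpoint of BA]
   → C = (-4, 5)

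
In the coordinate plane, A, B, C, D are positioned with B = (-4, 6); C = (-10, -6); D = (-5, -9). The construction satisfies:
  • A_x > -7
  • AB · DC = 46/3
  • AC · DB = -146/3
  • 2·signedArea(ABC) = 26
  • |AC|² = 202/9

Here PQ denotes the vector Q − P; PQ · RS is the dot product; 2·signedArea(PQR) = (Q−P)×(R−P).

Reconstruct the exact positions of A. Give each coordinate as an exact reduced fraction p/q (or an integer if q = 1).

A = (-19/3, -3)

1. A_x = -19/3  [AB · DC = 46/3 ∩ 2·signedArea(ABC) = 26]
2. A_y = -3  [AB · DC = 46/3 ∩ 2·signedArea(ABC) = 26]
   → A = (-19/3, -3)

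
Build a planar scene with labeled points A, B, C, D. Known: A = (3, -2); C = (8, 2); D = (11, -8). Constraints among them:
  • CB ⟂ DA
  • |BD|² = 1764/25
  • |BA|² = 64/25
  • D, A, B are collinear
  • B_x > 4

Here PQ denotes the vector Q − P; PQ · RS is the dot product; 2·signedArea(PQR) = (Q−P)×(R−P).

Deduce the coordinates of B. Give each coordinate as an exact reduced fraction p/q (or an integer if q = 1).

1. B_x = 107/25  [D, A, B are collinear ∩ CB ⟂ DA]
2. B_y = -74/25  [D, A, B are collinear ∩ CB ⟂ DA]
   → B = (107/25, -74/25)

B = (107/25, -74/25)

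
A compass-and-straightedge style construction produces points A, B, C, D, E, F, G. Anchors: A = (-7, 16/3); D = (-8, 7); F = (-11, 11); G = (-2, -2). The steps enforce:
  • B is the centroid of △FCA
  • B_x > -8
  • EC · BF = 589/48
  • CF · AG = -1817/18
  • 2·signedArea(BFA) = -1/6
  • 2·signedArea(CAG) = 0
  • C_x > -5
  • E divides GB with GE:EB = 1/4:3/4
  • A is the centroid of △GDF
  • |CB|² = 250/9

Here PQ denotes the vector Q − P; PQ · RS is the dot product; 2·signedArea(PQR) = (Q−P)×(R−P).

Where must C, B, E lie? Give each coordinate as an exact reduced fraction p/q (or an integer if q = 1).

1. C_x = -9/2  [2·signedArea(CAG) = 0 ∩ CF · AG = -1817/18]
2. C_y = 5/3  [2·signedArea(CAG) = 0 ∩ CF · AG = -1817/18]
   → C = (-9/2, 5/3)
3. B_x = -15/2  [B is the centroid of △FCA]
4. B_y = 6  [B is the centroid of △FCA]
   → B = (-15/2, 6)
5. E_x = -27/8  [E divides GB with GE:EB = 1/4:3/4]
6. E_y = 0  [E divides GB with GE:EB = 1/4:3/4]
   → E = (-27/8, 0)

B = (-15/2, 6)
C = (-9/2, 5/3)
E = (-27/8, 0)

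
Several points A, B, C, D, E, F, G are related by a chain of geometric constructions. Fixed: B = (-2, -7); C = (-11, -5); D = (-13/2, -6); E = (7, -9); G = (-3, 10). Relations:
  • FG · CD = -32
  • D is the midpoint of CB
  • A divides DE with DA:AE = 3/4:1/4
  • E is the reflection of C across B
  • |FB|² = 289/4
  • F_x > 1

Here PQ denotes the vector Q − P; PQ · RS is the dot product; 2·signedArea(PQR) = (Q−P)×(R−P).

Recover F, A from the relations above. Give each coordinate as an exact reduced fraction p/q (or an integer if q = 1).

A = (29/8, -33/4)
F = (2, 1/2)

1. F_x = 2  [line -9/2·x + 1·y + 17/2 = 0 ∩ |FB|² = 289/4]
2. F_y = 1/2  [line -9/2·x + 1·y + 17/2 = 0 ∩ |FB|² = 289/4]
   → F = (2, 1/2)
3. A_x = 29/8  [A divides DE with DA:AE = 3/4:1/4]
4. A_y = -33/4  [A divides DE with DA:AE = 3/4:1/4]
   → A = (29/8, -33/4)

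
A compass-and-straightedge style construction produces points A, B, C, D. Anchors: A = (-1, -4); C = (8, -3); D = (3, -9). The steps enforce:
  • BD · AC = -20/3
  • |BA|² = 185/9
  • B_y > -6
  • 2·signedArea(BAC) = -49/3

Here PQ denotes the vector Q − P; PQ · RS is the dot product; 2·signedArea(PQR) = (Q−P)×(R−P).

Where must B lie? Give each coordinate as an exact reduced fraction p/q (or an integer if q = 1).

1. B_x = 10/3  [2·signedArea(BAC) = -49/3 ∩ BD · AC = -20/3]
2. B_y = -16/3  [2·signedArea(BAC) = -49/3 ∩ BD · AC = -20/3]
   → B = (10/3, -16/3)

B = (10/3, -16/3)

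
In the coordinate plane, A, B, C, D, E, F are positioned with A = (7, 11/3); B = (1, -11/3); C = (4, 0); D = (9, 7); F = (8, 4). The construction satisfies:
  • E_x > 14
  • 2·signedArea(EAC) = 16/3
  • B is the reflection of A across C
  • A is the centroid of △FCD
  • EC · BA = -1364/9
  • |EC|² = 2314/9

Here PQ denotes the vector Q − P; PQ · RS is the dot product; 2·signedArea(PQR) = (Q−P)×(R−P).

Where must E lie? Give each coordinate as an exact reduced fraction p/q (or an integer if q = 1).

E = (15, 35/3)

1. E_x = 15  [EC · BA = -1364/9 ∩ 2·signedArea(EAC) = 16/3]
2. E_y = 35/3  [EC · BA = -1364/9 ∩ 2·signedArea(EAC) = 16/3]
   → E = (15, 35/3)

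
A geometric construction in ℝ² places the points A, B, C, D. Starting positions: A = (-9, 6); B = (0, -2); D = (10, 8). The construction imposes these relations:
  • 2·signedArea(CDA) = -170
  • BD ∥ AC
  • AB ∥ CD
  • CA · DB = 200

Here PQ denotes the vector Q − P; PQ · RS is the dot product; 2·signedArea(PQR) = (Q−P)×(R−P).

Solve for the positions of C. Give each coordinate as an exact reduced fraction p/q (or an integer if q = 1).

C = (1, 16)

1. C_x = 1  [AB ∥ CD ∩ BD ∥ AC]
2. C_y = 16  [AB ∥ CD ∩ BD ∥ AC]
   → C = (1, 16)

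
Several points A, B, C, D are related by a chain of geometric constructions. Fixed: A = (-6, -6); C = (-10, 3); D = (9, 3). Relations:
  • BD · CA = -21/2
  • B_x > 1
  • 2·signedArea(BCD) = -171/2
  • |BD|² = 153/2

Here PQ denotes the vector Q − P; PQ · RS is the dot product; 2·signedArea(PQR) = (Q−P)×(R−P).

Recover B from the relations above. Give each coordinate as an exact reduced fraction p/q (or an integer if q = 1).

1. B_x = 3/2  [2·signedArea(BCD) = -171/2 ∩ BD · CA = -21/2]
2. B_y = -3/2  [2·signedArea(BCD) = -171/2 ∩ BD · CA = -21/2]
   → B = (3/2, -3/2)

B = (3/2, -3/2)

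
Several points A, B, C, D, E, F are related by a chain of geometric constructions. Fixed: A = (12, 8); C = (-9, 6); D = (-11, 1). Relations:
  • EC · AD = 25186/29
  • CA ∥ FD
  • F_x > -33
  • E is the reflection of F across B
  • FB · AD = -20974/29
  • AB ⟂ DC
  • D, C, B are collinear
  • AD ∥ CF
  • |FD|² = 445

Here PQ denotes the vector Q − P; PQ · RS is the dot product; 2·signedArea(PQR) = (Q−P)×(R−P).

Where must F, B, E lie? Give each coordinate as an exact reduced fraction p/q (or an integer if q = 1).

B = (-157/29, 434/29)
E = (614/29, 897/29)
F = (-32, -1)

1. F_x = -32  [CA ∥ FD ∩ AD ∥ CF]
2. F_y = -1  [CA ∥ FD ∩ AD ∥ CF]
   → F = (-32, -1)
3. B_x = -157/29  [D, C, B are collinear ∩ AB ⟂ DC]
4. B_y = 434/29  [D, C, B are collinear ∩ AB ⟂ DC]
   → B = (-157/29, 434/29)
5. E_x = 614/29  [E is the reflection of F across B]
6. E_y = 897/29  [E is the reflection of F across B]
   → E = (614/29, 897/29)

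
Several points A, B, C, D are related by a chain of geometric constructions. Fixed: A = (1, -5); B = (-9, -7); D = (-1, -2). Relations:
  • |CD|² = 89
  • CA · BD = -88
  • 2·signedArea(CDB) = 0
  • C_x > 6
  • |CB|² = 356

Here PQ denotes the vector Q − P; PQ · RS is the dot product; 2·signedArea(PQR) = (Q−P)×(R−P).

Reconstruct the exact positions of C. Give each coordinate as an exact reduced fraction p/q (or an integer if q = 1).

C = (7, 3)

1. C_x = 7  [2·signedArea(CDB) = 0 ∩ CA · BD = -88]
2. C_y = 3  [2·signedArea(CDB) = 0 ∩ CA · BD = -88]
   → C = (7, 3)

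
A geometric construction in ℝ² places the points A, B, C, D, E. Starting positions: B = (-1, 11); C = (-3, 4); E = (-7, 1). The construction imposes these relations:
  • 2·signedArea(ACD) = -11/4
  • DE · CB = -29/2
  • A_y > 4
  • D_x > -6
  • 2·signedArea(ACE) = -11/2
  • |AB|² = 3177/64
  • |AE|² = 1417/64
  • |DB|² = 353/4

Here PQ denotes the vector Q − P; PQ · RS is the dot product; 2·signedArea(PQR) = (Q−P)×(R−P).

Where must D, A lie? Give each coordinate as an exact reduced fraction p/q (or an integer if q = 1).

1. A_x = -4  [line 3·x + -4·y + 61/2 = 0 ∩ |AE|² = 1417/64]
2. A_y = 37/8  [line 3·x + -4·y + 61/2 = 0 ∩ |AE|² = 1417/64]
   → A = (-4, 37/8)
3. D_x = -5  [DE · CB = -29/2 ∩ 2·signedArea(ACD) = -11/4]
4. D_y = 5/2  [DE · CB = -29/2 ∩ 2·signedArea(ACD) = -11/4]
   → D = (-5, 5/2)

A = (-4, 37/8)
D = (-5, 5/2)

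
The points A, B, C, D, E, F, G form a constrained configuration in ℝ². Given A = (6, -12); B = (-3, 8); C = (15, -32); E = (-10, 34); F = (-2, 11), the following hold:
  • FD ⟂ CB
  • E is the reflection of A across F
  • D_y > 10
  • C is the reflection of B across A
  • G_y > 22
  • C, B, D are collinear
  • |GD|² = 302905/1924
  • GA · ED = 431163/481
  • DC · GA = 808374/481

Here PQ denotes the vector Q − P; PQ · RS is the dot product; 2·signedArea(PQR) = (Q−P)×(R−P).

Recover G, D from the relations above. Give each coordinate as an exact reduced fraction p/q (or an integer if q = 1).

D = (-1902/481, 4868/481)
G = (-6, 45/2)

1. D_x = -1902/481  [C, B, D are collinear ∩ FD ⟂ CB]
2. D_y = 4868/481  [C, B, D are collinear ∩ FD ⟂ CB]
   → D = (-1902/481, 4868/481)
3. G_x = -6  [GA · ED = 431163/481 ∩ DC · GA = 808374/481]
4. G_y = 45/2  [GA · ED = 431163/481 ∩ DC · GA = 808374/481]
   → G = (-6, 45/2)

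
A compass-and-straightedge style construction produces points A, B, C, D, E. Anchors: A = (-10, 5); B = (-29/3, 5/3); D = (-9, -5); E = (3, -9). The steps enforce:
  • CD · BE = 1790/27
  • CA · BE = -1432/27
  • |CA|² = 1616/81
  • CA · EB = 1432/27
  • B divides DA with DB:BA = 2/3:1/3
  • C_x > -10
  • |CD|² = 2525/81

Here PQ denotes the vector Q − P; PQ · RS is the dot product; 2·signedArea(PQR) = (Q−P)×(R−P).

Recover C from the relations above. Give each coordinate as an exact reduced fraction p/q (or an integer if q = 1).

1. C_x = -86/9  [line -38/3·x + 32/3·y + -3428/27 = 0 ∩ |CD|² = 2525/81]
2. C_y = 5/9  [line -38/3·x + 32/3·y + -3428/27 = 0 ∩ |CD|² = 2525/81]
   → C = (-86/9, 5/9)

C = (-86/9, 5/9)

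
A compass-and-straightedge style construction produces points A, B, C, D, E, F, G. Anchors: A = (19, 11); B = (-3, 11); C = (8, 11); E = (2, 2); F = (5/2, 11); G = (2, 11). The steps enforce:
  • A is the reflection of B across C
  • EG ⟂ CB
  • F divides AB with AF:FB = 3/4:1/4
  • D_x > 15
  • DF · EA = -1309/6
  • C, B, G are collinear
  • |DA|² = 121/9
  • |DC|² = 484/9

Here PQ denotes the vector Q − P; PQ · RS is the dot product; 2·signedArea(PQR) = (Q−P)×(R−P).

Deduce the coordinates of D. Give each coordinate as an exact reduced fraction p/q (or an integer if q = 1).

D = (46/3, 11)

1. D_x = 46/3  [line -17·x + -9·y + 1079/3 = 0 ∩ |DC|² = 484/9]
2. D_y = 11  [line -17·x + -9·y + 1079/3 = 0 ∩ |DC|² = 484/9]
   → D = (46/3, 11)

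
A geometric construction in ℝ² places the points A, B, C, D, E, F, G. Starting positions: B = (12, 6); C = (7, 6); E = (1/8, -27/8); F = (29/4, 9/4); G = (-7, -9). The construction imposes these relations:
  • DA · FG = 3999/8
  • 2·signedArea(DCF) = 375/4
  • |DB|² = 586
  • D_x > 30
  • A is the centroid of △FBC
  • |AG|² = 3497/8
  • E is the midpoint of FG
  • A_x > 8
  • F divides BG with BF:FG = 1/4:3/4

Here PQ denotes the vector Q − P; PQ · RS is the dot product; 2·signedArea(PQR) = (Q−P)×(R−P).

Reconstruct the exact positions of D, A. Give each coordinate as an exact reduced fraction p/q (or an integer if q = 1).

A = (35/4, 19/4)
D = (31, 21)

1. A_x = 35/4  [A is the centroid of △FBC]
2. A_y = 19/4  [A is the centroid of △FBC]
   → A = (35/4, 19/4)
3. D_x = 31  [2·signedArea(DCF) = 375/4 ∩ DA · FG = 3999/8]
4. D_y = 21  [2·signedArea(DCF) = 375/4 ∩ DA · FG = 3999/8]
   → D = (31, 21)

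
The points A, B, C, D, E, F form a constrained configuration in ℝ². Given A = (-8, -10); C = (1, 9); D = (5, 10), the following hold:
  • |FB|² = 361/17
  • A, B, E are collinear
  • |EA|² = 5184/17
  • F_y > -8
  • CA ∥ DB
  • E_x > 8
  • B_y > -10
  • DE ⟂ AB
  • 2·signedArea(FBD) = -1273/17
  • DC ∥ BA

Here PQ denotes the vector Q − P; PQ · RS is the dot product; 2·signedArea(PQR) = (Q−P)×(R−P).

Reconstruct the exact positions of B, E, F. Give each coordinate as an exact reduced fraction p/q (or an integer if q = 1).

B = (-4, -9)
E = (152/17, -98/17)
F = (8/17, -134/17)

1. B_x = -4  [DC ∥ BA ∩ CA ∥ DB]
2. B_y = -9  [DC ∥ BA ∩ CA ∥ DB]
   → B = (-4, -9)
3. E_x = 152/17  [A, B, E are collinear ∩ DE ⟂ AB]
4. E_y = -98/17  [A, B, E are collinear ∩ DE ⟂ AB]
   → E = (152/17, -98/17)
5. F_x = 8/17  [line -19·x + 9·y + 1358/17 = 0 ∩ |FB|² = 361/17]
6. F_y = -134/17  [line -19·x + 9·y + 1358/17 = 0 ∩ |FB|² = 361/17]
   → F = (8/17, -134/17)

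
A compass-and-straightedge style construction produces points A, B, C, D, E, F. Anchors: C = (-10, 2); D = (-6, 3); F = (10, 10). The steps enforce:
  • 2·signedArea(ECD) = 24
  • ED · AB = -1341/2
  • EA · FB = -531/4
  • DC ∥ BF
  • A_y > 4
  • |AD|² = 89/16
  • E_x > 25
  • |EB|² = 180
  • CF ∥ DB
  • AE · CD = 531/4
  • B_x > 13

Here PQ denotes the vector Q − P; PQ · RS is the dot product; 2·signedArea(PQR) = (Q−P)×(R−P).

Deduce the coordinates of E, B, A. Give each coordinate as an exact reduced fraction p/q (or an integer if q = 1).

1. B_x = 14  [DC ∥ BF ∩ CF ∥ DB]
2. B_y = 11  [DC ∥ BF ∩ CF ∥ DB]
   → B = (14, 11)
3. E_x = 26  [line -1·x + 4·y + -42 = 0 ∩ |EB|² = 180]
4. E_y = 17  [line -1·x + 4·y + -42 = 0 ∩ |EB|² = 180]
   → E = (26, 17)
5. A_x = -4  [AE · CD = 531/4 ∩ ED · AB = -1341/2]
6. A_y = 17/4  [AE · CD = 531/4 ∩ ED · AB = -1341/2]
   → A = (-4, 17/4)

A = (-4, 17/4)
B = (14, 11)
E = (26, 17)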